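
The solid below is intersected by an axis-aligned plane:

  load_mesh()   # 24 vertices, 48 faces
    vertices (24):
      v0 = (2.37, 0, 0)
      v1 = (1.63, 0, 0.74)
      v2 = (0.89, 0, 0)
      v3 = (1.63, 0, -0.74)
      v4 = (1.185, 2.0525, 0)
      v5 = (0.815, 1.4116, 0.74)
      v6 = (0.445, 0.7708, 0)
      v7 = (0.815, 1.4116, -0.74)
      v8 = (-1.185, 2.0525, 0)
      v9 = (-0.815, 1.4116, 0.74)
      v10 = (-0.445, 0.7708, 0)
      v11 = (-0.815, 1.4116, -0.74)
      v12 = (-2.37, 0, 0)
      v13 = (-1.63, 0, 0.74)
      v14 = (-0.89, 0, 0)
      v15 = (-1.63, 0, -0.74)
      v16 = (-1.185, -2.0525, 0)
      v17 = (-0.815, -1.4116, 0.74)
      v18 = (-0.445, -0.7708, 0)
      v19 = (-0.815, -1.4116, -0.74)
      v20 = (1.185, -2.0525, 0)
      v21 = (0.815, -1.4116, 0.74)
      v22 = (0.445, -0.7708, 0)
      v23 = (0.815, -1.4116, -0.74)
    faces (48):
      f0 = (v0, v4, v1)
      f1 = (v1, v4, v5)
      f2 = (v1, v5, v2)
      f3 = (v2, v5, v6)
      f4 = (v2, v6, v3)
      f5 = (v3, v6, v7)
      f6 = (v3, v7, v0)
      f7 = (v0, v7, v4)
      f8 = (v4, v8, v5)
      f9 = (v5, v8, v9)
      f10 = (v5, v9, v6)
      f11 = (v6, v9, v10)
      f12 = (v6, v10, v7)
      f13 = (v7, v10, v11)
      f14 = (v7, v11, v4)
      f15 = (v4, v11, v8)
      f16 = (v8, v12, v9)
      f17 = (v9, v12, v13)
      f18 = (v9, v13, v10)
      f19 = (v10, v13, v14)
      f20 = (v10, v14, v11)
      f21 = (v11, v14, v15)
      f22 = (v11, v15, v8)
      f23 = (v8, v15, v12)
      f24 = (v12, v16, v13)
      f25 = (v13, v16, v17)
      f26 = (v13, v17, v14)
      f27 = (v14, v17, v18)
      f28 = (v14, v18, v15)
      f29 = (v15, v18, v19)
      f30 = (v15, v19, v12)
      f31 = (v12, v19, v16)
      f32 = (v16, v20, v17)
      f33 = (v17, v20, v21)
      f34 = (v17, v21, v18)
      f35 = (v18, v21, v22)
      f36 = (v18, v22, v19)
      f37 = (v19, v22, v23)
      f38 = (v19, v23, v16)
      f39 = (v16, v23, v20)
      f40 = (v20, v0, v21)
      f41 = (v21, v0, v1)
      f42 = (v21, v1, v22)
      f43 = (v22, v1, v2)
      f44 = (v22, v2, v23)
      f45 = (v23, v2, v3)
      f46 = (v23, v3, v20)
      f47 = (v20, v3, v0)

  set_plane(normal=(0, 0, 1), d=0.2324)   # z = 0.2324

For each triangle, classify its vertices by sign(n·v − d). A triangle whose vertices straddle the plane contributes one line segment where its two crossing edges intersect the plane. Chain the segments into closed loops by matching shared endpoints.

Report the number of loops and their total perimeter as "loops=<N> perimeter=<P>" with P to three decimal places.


loops=2 perimeter=19.560

Straddling triangles (24 of 48):
  (v0,v4,v1) [--+] → (1.32475, 1.4079, 0.2324)–(2.1376, 0, 0.2324)  len=1.6257
  (v1,v4,v5) [+-+] → (1.32475, 1.4079, 0.2324)–(1.0688, 1.85122, 0.2324)  len=0.5119
  (v1,v5,v2) [++-] → (0.866446, 0.443319, 0.2324)–(1.1224, 0, 0.2324)  len=0.5119
  (v2,v5,v6) [-+-] → (0.866446, 0.443319, 0.2324)–(0.5612, 0.972046, 0.2324)  len=0.6105
  (v4,v8,v5) [--+] → (-0.556892, 1.85122, 0.2324)–(1.0688, 1.85122, 0.2324)  len=1.6257
  (v5,v8,v9) [+-+] → (-0.556892, 1.85122, 0.2324)–(-1.0688, 1.85122, 0.2324)  len=0.5119
  (v5,v9,v6) [++-] → (0.0492919, 0.972046, 0.2324)–(0.5612, 0.972046, 0.2324)  len=0.5119
  (v6,v9,v10) [-+-] → (0.0492919, 0.972046, 0.2324)–(-0.5612, 0.972046, 0.2324)  len=0.6105
  (v8,v12,v9) [--+] → (-1.88165, 0.443319, 0.2324)–(-1.0688, 1.85122, 0.2324)  len=1.6257
  (v9,v12,v13) [+-+] → (-1.88165, 0.443319, 0.2324)–(-2.1376, 0, 0.2324)  len=0.5119
  (v9,v13,v10) [++-] → (-0.817154, 0.528727, 0.2324)–(-0.5612, 0.972046, 0.2324)  len=0.5119
  (v10,v13,v14) [-+-] → (-0.817154, 0.528727, 0.2324)–(-1.1224, 0, 0.2324)  len=0.6105
  (v12,v16,v13) [--+] → (-1.32475, -1.4079, 0.2324)–(-2.1376, 0, 0.2324)  len=1.6257
  (v13,v16,v17) [+-+] → (-1.32475, -1.4079, 0.2324)–(-1.0688, -1.85122, 0.2324)  len=0.5119
  (v13,v17,v14) [++-] → (-0.866446, -0.443319, 0.2324)–(-1.1224, 0, 0.2324)  len=0.5119
  (v14,v17,v18) [-+-] → (-0.866446, -0.443319, 0.2324)–(-0.5612, -0.972046, 0.2324)  len=0.6105
  (v16,v20,v17) [--+] → (0.556892, -1.85122, 0.2324)–(-1.0688, -1.85122, 0.2324)  len=1.6257
  (v17,v20,v21) [+-+] → (0.556892, -1.85122, 0.2324)–(1.0688, -1.85122, 0.2324)  len=0.5119
  (v17,v21,v18) [++-] → (-0.0492919, -0.972046, 0.2324)–(-0.5612, -0.972046, 0.2324)  len=0.5119
  (v18,v21,v22) [-+-] → (-0.0492919, -0.972046, 0.2324)–(0.5612, -0.972046, 0.2324)  len=0.6105
  (v20,v0,v21) [--+] → (1.88165, -0.443319, 0.2324)–(1.0688, -1.85122, 0.2324)  len=1.6257
  (v21,v0,v1) [+-+] → (1.88165, -0.443319, 0.2324)–(2.1376, 0, 0.2324)  len=0.5119
  (v21,v1,v22) [++-] → (0.817154, -0.528727, 0.2324)–(0.5612, -0.972046, 0.2324)  len=0.5119
  (v22,v1,v2) [-+-] → (0.817154, -0.528727, 0.2324)–(1.1224, 0, 0.2324)  len=0.6105

Chained into 2 loop(s):
  loop 1: 12 segments, perimeter = 12.8256
  loop 2: 12 segments, perimeter = 6.7345
Total perimeter = 19.560


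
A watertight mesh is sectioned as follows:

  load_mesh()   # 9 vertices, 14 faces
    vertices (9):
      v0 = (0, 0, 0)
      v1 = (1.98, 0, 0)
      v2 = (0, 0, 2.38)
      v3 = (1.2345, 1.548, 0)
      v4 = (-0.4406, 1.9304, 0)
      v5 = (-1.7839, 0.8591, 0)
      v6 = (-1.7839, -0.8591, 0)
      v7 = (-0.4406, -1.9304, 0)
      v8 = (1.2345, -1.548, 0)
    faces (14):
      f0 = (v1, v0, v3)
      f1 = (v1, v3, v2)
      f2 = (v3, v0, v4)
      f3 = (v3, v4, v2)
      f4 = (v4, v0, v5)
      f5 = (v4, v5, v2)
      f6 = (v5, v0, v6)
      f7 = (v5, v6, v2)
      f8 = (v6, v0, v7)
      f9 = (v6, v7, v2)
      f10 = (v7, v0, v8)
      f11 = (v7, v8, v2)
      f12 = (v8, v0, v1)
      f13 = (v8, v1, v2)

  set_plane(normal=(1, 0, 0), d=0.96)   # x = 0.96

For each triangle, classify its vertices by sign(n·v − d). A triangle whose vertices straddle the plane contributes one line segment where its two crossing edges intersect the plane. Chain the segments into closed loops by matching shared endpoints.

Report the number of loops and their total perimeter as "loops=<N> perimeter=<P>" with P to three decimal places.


Straddling triangles (8 of 14):
  (v1,v0,v3) [+-+] → (0.96, 0, 0)–(0.96, 1.20379, 0)  len=1.2038
  (v1,v3,v2) [++-] → (0.96, 1.20379, 0.52921)–(0.96, 0, 1.22606)  len=1.3909
  (v3,v0,v4) [+--] → (0.96, 1.20379, 0)–(0.96, 1.61066, 0)  len=0.4069
  (v3,v4,v2) [+--] → (0.96, 1.61066, 0)–(0.96, 1.20379, 0.52921)  len=0.6675
  (v7,v0,v8) [--+] → (0.96, -1.20379, 0)–(0.96, -1.61066, 0)  len=0.4069
  (v7,v8,v2) [-+-] → (0.96, -1.61066, 0)–(0.96, -1.20379, 0.52921)  len=0.6675
  (v8,v0,v1) [+-+] → (0.96, -1.20379, 0)–(0.96, 0, 0)  len=1.2038
  (v8,v1,v2) [++-] → (0.96, 0, 1.22606)–(0.96, -1.20379, 0.52921)  len=1.3909

Chained into 1 loop(s):
  loop 1: 8 segments, perimeter = 7.3383
Total perimeter = 7.338

loops=1 perimeter=7.338


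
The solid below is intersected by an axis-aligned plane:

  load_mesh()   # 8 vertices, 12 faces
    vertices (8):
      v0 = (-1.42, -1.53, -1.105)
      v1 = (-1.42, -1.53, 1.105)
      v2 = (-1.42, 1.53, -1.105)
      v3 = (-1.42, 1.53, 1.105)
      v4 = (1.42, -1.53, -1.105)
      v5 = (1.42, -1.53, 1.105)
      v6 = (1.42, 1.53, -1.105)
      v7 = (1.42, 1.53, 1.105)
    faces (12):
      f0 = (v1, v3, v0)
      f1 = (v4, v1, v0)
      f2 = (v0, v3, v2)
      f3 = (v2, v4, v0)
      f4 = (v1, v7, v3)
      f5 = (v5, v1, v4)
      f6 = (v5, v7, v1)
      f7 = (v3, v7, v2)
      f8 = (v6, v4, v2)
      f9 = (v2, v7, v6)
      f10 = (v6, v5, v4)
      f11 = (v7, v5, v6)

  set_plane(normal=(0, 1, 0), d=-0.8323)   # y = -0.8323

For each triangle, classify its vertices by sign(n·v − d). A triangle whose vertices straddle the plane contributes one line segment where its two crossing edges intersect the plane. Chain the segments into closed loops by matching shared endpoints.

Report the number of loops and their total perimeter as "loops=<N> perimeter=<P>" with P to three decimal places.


Straddling triangles (8 of 12):
  (v1,v3,v0) [-+-] → (-1.42, -0.8323, 1.105)–(-1.42, -0.8323, -0.601106)  len=1.7061
  (v0,v3,v2) [-++] → (-1.42, -0.8323, -0.601106)–(-1.42, -0.8323, -1.105)  len=0.5039
  (v2,v4,v0) [+--] → (0.772461, -0.8323, -1.105)–(-1.42, -0.8323, -1.105)  len=2.1925
  (v1,v7,v3) [-++] → (-0.772461, -0.8323, 1.105)–(-1.42, -0.8323, 1.105)  len=0.6475
  (v5,v7,v1) [-+-] → (1.42, -0.8323, 1.105)–(-0.772461, -0.8323, 1.105)  len=2.1925
  (v6,v4,v2) [+-+] → (1.42, -0.8323, -1.105)–(0.772461, -0.8323, -1.105)  len=0.6475
  (v6,v5,v4) [+--] → (1.42, -0.8323, 0.601106)–(1.42, -0.8323, -1.105)  len=1.7061
  (v7,v5,v6) [+-+] → (1.42, -0.8323, 1.105)–(1.42, -0.8323, 0.601106)  len=0.5039

Chained into 1 loop(s):
  loop 1: 8 segments, perimeter = 10.1000
Total perimeter = 10.100

loops=1 perimeter=10.100


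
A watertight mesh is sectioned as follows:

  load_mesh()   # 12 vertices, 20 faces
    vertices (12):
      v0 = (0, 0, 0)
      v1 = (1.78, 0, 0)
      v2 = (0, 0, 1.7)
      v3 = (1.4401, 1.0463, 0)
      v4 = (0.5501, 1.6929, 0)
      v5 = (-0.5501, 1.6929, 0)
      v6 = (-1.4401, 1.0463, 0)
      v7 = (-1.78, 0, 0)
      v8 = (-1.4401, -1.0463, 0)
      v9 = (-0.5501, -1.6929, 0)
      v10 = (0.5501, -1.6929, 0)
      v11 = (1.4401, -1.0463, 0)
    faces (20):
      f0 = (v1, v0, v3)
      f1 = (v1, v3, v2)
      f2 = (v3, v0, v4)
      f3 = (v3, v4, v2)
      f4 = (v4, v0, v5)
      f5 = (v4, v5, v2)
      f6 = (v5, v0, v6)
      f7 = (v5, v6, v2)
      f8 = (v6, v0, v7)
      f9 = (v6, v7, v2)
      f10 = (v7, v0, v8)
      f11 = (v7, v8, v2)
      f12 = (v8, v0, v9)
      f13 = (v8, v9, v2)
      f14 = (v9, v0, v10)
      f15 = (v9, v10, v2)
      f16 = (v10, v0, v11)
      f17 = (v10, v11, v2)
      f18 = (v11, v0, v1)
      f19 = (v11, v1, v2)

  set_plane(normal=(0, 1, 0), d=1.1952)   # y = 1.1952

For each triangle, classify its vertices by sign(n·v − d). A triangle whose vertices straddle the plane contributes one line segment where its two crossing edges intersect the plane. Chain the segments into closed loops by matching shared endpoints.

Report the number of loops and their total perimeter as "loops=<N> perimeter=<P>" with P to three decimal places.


Straddling triangles (6 of 20):
  (v3,v0,v4) [--+] → (0.388375, 1.1952, 0)–(1.23515, 1.1952, 0)  len=0.8468
  (v3,v4,v2) [-+-] → (1.23515, 1.1952, 0)–(0.388375, 1.1952, 0.499787)  len=0.9833
  (v4,v0,v5) [+-+] → (0.388375, 1.1952, 0)–(-0.388375, 1.1952, 0)  len=0.7767
  (v4,v5,v2) [++-] → (-0.388375, 1.1952, 0.499787)–(0.388375, 1.1952, 0.499787)  len=0.7767
  (v5,v0,v6) [+--] → (-0.388375, 1.1952, 0)–(-1.23515, 1.1952, 0)  len=0.8468
  (v5,v6,v2) [+--] → (-1.23515, 1.1952, 0)–(-0.388375, 1.1952, 0.499787)  len=0.9833

Chained into 1 loop(s):
  loop 1: 6 segments, perimeter = 5.2136
Total perimeter = 5.214

loops=1 perimeter=5.214


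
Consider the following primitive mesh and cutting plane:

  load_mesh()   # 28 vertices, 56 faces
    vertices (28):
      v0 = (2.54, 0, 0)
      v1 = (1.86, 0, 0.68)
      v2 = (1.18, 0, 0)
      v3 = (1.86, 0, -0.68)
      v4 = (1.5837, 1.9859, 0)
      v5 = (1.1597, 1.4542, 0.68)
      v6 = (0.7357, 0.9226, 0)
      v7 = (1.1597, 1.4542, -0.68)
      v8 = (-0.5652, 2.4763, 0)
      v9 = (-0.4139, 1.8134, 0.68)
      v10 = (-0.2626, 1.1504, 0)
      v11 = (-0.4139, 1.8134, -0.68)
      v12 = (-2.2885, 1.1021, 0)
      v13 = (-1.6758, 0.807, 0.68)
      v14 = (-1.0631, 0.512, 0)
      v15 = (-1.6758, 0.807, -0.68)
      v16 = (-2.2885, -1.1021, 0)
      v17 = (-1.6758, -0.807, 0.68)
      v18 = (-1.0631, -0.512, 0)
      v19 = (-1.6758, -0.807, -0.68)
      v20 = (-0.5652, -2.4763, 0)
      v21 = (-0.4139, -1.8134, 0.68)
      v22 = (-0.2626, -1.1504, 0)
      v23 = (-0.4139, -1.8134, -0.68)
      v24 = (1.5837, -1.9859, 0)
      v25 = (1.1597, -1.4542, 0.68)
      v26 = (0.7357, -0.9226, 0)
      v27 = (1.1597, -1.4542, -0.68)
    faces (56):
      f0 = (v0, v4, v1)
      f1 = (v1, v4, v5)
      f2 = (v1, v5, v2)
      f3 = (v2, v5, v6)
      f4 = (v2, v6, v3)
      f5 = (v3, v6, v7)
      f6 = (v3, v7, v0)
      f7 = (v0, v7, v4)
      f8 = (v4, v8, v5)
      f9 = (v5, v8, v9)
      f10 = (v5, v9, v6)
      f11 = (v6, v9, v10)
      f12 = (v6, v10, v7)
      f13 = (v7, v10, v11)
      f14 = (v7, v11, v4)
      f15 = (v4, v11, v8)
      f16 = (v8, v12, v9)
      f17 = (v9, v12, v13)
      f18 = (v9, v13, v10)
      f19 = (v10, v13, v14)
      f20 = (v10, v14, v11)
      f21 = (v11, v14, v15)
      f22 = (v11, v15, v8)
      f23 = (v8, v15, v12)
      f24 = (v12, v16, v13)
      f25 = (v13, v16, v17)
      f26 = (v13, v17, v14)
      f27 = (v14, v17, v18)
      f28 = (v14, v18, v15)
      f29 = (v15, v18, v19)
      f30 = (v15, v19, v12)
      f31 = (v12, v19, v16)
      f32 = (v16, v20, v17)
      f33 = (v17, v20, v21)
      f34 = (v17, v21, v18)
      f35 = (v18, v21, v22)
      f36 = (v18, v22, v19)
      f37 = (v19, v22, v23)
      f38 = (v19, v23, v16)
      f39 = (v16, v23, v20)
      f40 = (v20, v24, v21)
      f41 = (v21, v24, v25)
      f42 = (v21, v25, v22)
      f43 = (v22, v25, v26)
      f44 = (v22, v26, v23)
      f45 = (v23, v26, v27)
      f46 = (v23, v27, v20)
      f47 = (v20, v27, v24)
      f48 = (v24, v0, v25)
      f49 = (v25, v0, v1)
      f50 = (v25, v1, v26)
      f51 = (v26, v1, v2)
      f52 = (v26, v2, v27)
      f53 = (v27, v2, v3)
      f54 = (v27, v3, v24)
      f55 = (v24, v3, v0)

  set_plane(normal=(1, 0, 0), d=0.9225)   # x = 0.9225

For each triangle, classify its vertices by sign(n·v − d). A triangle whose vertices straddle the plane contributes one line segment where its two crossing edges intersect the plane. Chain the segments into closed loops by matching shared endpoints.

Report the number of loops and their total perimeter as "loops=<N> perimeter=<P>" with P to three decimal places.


Straddling triangles (20 of 56):
  (v2,v5,v6) [++-] → (0.9225, 1.1568, 0.299585)–(0.9225, 0.534705, 0)  len=0.6905
  (v2,v6,v3) [+-+] → (0.9225, 0.534705, 0)–(0.9225, 0.769312, -0.112981)  len=0.2604
  (v3,v6,v7) [+-+] → (0.9225, 0.769312, -0.112981)–(0.9225, 1.1568, -0.299585)  len=0.4301
  (v4,v8,v5) [+-+] → (0.9225, 2.13679, 0)–(0.9225, 1.59475, 0.58649)  len=0.7986
  (v5,v8,v9) [+--] → (0.9225, 1.59475, 0.58649)–(0.9225, 1.50834, 0.68)  len=0.1273
  (v5,v9,v6) [+--] → (0.9225, 1.50834, 0.68)–(0.9225, 1.1568, 0.299585)  len=0.5180
  (v6,v10,v7) [--+] → (0.9225, 1.40353, -0.566595)–(0.9225, 1.1568, -0.299585)  len=0.3636
  (v7,v10,v11) [+--] → (0.9225, 1.40353, -0.566595)–(0.9225, 1.50834, -0.68)  len=0.1544
  (v7,v11,v4) [+-+] → (0.9225, 1.50834, -0.68)–(0.9225, 1.9288, -0.225078)  len=0.6195
  (v4,v11,v8) [+--] → (0.9225, 1.9288, -0.225078)–(0.9225, 2.13679, 0)  len=0.3065
  (v20,v24,v21) [-+-] → (0.9225, -2.13679, 0)–(0.9225, -1.9288, 0.225078)  len=0.3065
  (v21,v24,v25) [-++] → (0.9225, -1.9288, 0.225078)–(0.9225, -1.50834, 0.68)  len=0.6195
  (v21,v25,v22) [-+-] → (0.9225, -1.50834, 0.68)–(0.9225, -1.40353, 0.566595)  len=0.1544
  (v22,v25,v26) [-+-] → (0.9225, -1.40353, 0.566595)–(0.9225, -1.1568, 0.299585)  len=0.3636
  (v23,v26,v27) [--+] → (0.9225, -1.1568, -0.299585)–(0.9225, -1.50834, -0.68)  len=0.5180
  (v23,v27,v20) [-+-] → (0.9225, -1.50834, -0.68)–(0.9225, -1.59475, -0.58649)  len=0.1273
  (v20,v27,v24) [-++] → (0.9225, -1.59475, -0.58649)–(0.9225, -2.13679, 0)  len=0.7986
  (v25,v1,v26) [++-] → (0.9225, -0.769312, 0.112981)–(0.9225, -1.1568, 0.299585)  len=0.4301
  (v26,v1,v2) [-++] → (0.9225, -0.769312, 0.112981)–(0.9225, -0.534705, 0)  len=0.2604
  (v26,v2,v27) [-++] → (0.9225, -0.534705, 0)–(0.9225, -1.1568, -0.299585)  len=0.6905

Chained into 2 loop(s):
  loop 1: 10 segments, perimeter = 4.2688
  loop 2: 10 segments, perimeter = 4.2688
Total perimeter = 8.538

loops=2 perimeter=8.538


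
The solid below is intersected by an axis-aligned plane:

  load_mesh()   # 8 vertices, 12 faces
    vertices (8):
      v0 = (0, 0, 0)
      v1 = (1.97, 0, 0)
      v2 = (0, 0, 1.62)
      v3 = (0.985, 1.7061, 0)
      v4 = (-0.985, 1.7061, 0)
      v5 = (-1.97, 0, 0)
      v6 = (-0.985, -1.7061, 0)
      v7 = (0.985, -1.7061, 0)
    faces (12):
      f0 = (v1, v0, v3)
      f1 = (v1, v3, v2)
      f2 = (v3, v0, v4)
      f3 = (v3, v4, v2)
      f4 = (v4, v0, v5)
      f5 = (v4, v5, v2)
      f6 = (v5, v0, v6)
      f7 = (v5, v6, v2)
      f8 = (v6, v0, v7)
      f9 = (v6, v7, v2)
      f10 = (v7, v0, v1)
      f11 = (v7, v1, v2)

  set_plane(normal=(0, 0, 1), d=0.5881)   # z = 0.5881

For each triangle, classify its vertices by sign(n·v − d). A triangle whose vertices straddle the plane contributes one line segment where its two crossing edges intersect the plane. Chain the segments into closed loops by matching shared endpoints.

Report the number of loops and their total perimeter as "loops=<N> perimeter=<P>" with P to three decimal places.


loops=1 perimeter=7.529

Straddling triangles (6 of 12):
  (v1,v3,v2) [--+] → (0.627421, 1.08674, 0.5881)–(1.25484, 0, 0.5881)  len=1.2549
  (v3,v4,v2) [--+] → (-0.627421, 1.08674, 0.5881)–(0.627421, 1.08674, 0.5881)  len=1.2548
  (v4,v5,v2) [--+] → (-1.25484, 0, 0.5881)–(-0.627421, 1.08674, 0.5881)  len=1.2549
  (v5,v6,v2) [--+] → (-0.627421, -1.08674, 0.5881)–(-1.25484, 0, 0.5881)  len=1.2549
  (v6,v7,v2) [--+] → (0.627421, -1.08674, 0.5881)–(-0.627421, -1.08674, 0.5881)  len=1.2548
  (v7,v1,v2) [--+] → (1.25484, 0, 0.5881)–(0.627421, -1.08674, 0.5881)  len=1.2549

Chained into 1 loop(s):
  loop 1: 6 segments, perimeter = 7.5291
Total perimeter = 7.529


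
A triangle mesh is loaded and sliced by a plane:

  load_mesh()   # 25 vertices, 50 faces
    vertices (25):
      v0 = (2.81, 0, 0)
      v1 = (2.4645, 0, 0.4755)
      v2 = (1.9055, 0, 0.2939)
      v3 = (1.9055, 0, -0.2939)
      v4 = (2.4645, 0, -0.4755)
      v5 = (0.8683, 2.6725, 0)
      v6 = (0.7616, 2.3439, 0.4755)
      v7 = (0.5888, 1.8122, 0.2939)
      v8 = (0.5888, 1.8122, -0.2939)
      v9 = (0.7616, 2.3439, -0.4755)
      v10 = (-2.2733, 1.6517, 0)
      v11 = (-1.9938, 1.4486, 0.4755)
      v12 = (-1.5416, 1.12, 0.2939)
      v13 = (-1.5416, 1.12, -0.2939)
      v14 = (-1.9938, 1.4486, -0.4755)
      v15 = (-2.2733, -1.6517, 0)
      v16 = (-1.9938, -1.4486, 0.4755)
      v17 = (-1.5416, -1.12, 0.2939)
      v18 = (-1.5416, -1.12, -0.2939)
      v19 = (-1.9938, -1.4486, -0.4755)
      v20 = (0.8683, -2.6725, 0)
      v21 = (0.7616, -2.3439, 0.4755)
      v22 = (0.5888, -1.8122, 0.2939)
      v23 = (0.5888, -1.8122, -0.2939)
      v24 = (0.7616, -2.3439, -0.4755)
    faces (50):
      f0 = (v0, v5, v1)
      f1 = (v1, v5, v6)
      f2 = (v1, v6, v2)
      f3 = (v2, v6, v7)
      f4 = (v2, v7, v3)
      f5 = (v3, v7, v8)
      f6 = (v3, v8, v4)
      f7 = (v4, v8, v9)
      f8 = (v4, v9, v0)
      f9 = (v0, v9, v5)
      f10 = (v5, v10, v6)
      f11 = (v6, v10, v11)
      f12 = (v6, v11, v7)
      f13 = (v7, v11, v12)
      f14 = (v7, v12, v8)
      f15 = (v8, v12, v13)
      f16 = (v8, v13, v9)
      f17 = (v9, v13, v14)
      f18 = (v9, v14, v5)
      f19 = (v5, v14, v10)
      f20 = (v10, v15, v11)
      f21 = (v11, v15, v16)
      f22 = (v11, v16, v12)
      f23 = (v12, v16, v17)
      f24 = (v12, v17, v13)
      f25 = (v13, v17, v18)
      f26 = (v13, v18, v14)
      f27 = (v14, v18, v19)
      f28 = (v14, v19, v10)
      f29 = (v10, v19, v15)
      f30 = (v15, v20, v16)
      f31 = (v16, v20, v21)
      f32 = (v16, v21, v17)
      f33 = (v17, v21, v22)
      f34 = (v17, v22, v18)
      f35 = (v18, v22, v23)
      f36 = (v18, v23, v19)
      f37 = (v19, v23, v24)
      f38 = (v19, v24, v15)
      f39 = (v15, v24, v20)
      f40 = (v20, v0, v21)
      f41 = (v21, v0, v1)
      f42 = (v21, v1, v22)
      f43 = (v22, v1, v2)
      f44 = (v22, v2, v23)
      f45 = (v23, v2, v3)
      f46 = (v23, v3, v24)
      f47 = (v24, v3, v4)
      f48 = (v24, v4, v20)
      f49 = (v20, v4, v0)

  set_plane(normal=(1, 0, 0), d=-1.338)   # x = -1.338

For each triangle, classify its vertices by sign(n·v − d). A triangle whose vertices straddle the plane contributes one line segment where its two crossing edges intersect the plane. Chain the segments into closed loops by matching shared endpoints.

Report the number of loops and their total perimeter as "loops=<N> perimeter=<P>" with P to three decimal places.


Straddling triangles (20 of 50):
  (v5,v10,v6) [+-+] → (-1.338, 1.95561, 0)–(-1.338, 1.86502, 0.14654)  len=0.1723
  (v6,v10,v11) [+--] → (-1.338, 1.86502, 0.14654)–(-1.338, 1.66169, 0.4755)  len=0.3867
  (v6,v11,v7) [+-+] → (-1.338, 1.66169, 0.4755)–(-1.338, 1.54093, 0.429386)  len=0.1293
  (v7,v11,v12) [+--] → (-1.338, 1.54093, 0.429386)–(-1.338, 1.18615, 0.2939)  len=0.3798
  (v7,v12,v8) [+-+] → (-1.338, 1.18615, 0.2939)–(-1.338, 1.18615, 0.237725)  len=0.0562
  (v8,v12,v13) [+--] → (-1.338, 1.18615, 0.237725)–(-1.338, 1.18615, -0.2939)  len=0.5316
  (v8,v13,v9) [+-+] → (-1.338, 1.18615, -0.2939)–(-1.338, 1.22819, -0.309953)  len=0.0450
  (v9,v13,v14) [+--] → (-1.338, 1.22819, -0.309953)–(-1.338, 1.66169, -0.4755)  len=0.4640
  (v9,v14,v5) [+-+] → (-1.338, 1.66169, -0.4755)–(-1.338, 1.72904, -0.366548)  len=0.1281
  (v5,v14,v10) [+--] → (-1.338, 1.72904, -0.366548)–(-1.338, 1.95561, 0)  len=0.4309
  (v15,v20,v16) [-+-] → (-1.338, -1.95561, 0)–(-1.338, -1.72904, 0.366548)  len=0.4309
  (v16,v20,v21) [-++] → (-1.338, -1.72904, 0.366548)–(-1.338, -1.66169, 0.4755)  len=0.1281
  (v16,v21,v17) [-+-] → (-1.338, -1.66169, 0.4755)–(-1.338, -1.22819, 0.309953)  len=0.4640
  (v17,v21,v22) [-++] → (-1.338, -1.22819, 0.309953)–(-1.338, -1.18615, 0.2939)  len=0.0450
  (v17,v22,v18) [-+-] → (-1.338, -1.18615, 0.2939)–(-1.338, -1.18615, -0.237725)  len=0.5316
  (v18,v22,v23) [-++] → (-1.338, -1.18615, -0.237725)–(-1.338, -1.18615, -0.2939)  len=0.0562
  (v18,v23,v19) [-+-] → (-1.338, -1.18615, -0.2939)–(-1.338, -1.54093, -0.429386)  len=0.3798
  (v19,v23,v24) [-++] → (-1.338, -1.54093, -0.429386)–(-1.338, -1.66169, -0.4755)  len=0.1293
  (v19,v24,v15) [-+-] → (-1.338, -1.66169, -0.4755)–(-1.338, -1.86502, -0.14654)  len=0.3867
  (v15,v24,v20) [-++] → (-1.338, -1.86502, -0.14654)–(-1.338, -1.95561, 0)  len=0.1723

Chained into 2 loop(s):
  loop 1: 10 segments, perimeter = 2.7239
  loop 2: 10 segments, perimeter = 2.7239
Total perimeter = 5.448

loops=2 perimeter=5.448


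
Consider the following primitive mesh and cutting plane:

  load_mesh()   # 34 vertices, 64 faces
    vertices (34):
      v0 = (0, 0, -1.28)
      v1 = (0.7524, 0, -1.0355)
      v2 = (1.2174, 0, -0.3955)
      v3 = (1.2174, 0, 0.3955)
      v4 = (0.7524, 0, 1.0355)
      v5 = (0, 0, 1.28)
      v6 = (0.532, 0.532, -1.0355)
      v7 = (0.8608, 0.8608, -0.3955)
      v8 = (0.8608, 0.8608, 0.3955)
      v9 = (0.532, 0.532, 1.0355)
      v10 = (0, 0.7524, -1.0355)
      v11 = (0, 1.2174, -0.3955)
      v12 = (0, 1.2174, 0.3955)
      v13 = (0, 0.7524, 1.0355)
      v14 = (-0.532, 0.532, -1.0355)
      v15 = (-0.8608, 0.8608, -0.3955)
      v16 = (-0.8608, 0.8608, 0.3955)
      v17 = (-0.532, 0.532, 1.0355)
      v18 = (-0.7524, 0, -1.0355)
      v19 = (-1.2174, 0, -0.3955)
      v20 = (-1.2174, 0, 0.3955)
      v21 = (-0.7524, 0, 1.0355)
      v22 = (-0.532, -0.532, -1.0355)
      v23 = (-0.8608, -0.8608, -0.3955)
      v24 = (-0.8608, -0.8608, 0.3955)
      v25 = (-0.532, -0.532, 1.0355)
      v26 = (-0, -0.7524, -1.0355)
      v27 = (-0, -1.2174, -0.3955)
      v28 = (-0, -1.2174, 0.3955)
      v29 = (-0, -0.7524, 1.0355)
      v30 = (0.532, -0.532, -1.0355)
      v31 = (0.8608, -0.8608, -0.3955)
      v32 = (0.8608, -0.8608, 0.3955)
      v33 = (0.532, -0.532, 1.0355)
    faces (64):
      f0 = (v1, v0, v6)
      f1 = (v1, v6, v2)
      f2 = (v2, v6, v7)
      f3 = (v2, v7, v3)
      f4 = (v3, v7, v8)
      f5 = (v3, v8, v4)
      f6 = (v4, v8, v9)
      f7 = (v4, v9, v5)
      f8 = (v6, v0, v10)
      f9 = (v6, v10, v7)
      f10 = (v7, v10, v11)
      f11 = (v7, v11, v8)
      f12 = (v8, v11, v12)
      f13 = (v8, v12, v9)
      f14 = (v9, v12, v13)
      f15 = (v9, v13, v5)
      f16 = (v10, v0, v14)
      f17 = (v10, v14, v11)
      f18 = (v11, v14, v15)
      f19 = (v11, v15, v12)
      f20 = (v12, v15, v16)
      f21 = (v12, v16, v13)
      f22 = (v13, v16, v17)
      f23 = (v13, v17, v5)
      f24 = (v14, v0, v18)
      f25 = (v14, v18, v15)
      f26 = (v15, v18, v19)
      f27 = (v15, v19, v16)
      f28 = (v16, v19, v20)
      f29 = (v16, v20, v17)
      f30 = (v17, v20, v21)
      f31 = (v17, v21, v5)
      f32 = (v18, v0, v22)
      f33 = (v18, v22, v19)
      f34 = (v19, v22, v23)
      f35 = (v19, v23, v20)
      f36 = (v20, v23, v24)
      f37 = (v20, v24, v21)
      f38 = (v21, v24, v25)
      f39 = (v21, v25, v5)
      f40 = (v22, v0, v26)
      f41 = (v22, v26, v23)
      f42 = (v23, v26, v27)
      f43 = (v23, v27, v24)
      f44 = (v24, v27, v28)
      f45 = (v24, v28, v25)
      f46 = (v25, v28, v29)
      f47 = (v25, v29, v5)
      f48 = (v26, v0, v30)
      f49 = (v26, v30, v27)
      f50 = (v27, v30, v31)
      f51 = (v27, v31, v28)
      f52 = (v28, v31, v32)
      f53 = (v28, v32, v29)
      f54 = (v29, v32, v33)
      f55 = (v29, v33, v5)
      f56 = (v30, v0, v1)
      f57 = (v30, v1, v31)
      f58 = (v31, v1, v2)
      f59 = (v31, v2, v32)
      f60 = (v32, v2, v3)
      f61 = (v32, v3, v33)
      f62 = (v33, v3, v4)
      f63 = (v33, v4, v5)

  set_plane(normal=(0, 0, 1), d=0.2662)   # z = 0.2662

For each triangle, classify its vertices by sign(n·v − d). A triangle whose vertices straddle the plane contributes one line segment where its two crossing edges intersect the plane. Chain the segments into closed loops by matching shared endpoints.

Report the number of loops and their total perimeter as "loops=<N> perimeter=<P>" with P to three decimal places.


Straddling triangles (16 of 64):
  (v2,v7,v3) [--+] → (1.15911, 0.14071, 0.2662)–(1.2174, 0, 0.2662)  len=0.1523
  (v3,v7,v8) [+-+] → (1.15911, 0.14071, 0.2662)–(0.8608, 0.8608, 0.2662)  len=0.7794
  (v7,v11,v8) [--+] → (0.72009, 0.919091, 0.2662)–(0.8608, 0.8608, 0.2662)  len=0.1523
  (v8,v11,v12) [+-+] → (0.72009, 0.919091, 0.2662)–(0, 1.2174, 0.2662)  len=0.7794
  (v11,v15,v12) [--+] → (-0.14071, 1.15911, 0.2662)–(0, 1.2174, 0.2662)  len=0.1523
  (v12,v15,v16) [+-+] → (-0.14071, 1.15911, 0.2662)–(-0.8608, 0.8608, 0.2662)  len=0.7794
  (v15,v19,v16) [--+] → (-0.919091, 0.72009, 0.2662)–(-0.8608, 0.8608, 0.2662)  len=0.1523
  (v16,v19,v20) [+-+] → (-0.919091, 0.72009, 0.2662)–(-1.2174, 0, 0.2662)  len=0.7794
  (v19,v23,v20) [--+] → (-1.15911, -0.14071, 0.2662)–(-1.2174, 0, 0.2662)  len=0.1523
  (v20,v23,v24) [+-+] → (-1.15911, -0.14071, 0.2662)–(-0.8608, -0.8608, 0.2662)  len=0.7794
  (v23,v27,v24) [--+] → (-0.72009, -0.919091, 0.2662)–(-0.8608, -0.8608, 0.2662)  len=0.1523
  (v24,v27,v28) [+-+] → (-0.72009, -0.919091, 0.2662)–(0, -1.2174, 0.2662)  len=0.7794
  (v27,v31,v28) [--+] → (0.14071, -1.15911, 0.2662)–(0, -1.2174, 0.2662)  len=0.1523
  (v28,v31,v32) [+-+] → (0.14071, -1.15911, 0.2662)–(0.8608, -0.8608, 0.2662)  len=0.7794
  (v31,v2,v32) [--+] → (0.919091, -0.72009, 0.2662)–(0.8608, -0.8608, 0.2662)  len=0.1523
  (v32,v2,v3) [+-+] → (0.919091, -0.72009, 0.2662)–(1.2174, 0, 0.2662)  len=0.7794

Chained into 1 loop(s):
  loop 1: 16 segments, perimeter = 7.4539
Total perimeter = 7.454

loops=1 perimeter=7.454


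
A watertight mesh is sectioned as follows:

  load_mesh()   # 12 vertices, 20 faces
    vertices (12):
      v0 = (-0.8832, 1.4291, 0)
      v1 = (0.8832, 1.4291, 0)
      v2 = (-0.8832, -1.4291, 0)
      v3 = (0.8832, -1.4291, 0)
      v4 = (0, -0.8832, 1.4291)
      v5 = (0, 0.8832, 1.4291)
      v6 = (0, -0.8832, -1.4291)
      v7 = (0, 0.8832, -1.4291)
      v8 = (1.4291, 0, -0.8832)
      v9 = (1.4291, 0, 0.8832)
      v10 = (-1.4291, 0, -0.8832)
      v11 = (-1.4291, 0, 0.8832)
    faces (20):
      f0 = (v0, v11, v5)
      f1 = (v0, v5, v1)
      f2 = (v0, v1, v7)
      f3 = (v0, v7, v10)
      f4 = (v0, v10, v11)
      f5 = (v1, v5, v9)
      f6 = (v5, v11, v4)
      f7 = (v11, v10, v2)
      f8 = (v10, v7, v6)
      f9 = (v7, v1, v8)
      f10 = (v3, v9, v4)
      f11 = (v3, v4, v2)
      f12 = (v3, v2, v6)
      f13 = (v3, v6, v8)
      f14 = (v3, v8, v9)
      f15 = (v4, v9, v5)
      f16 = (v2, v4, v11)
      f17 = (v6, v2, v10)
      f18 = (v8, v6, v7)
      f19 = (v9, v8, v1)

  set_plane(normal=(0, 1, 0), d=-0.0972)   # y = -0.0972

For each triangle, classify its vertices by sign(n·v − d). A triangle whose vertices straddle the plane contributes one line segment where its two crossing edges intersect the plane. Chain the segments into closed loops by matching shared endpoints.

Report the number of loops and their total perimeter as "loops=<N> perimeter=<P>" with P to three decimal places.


loops=1 perimeter=9.418

Straddling triangles (10 of 20):
  (v5,v11,v4) [++-] → (-1.27182, -0.0972, 0.943279)–(0, -0.0972, 1.4291)  len=1.3615
  (v11,v10,v2) [++-] → (-1.39197, -0.0972, -0.823129)–(-1.39197, -0.0972, 0.823129)  len=1.6463
  (v10,v7,v6) [++-] → (0, -0.0972, -1.4291)–(-1.27182, -0.0972, -0.943279)  len=1.3615
  (v3,v9,v4) [-+-] → (1.39197, -0.0972, 0.823129)–(1.27182, -0.0972, 0.943279)  len=0.1699
  (v3,v6,v8) [--+] → (1.27182, -0.0972, -0.943279)–(1.39197, -0.0972, -0.823129)  len=0.1699
  (v3,v8,v9) [-++] → (1.39197, -0.0972, -0.823129)–(1.39197, -0.0972, 0.823129)  len=1.6463
  (v4,v9,v5) [-++] → (1.27182, -0.0972, 0.943279)–(0, -0.0972, 1.4291)  len=1.3615
  (v2,v4,v11) [--+] → (-1.27182, -0.0972, 0.943279)–(-1.39197, -0.0972, 0.823129)  len=0.1699
  (v6,v2,v10) [--+] → (-1.39197, -0.0972, -0.823129)–(-1.27182, -0.0972, -0.943279)  len=0.1699
  (v8,v6,v7) [+-+] → (1.27182, -0.0972, -0.943279)–(0, -0.0972, -1.4291)  len=1.3615

Chained into 1 loop(s):
  loop 1: 10 segments, perimeter = 9.4180
Total perimeter = 9.418


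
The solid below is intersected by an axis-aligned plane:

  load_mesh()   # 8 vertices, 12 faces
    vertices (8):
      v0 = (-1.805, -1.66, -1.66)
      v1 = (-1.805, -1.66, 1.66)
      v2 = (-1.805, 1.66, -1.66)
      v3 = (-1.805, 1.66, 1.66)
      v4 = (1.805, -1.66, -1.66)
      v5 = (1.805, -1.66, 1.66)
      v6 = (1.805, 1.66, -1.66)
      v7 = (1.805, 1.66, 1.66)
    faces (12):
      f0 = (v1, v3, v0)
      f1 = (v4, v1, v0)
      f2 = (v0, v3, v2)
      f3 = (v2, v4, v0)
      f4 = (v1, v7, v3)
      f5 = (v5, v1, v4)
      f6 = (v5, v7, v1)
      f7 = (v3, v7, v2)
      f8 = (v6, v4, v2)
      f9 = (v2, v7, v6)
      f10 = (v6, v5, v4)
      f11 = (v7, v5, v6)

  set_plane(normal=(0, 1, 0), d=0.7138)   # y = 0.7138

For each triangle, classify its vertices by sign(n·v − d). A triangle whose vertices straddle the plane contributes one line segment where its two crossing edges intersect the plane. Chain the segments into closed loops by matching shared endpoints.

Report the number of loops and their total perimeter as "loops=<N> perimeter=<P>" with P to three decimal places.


Straddling triangles (8 of 12):
  (v1,v3,v0) [-+-] → (-1.805, 0.7138, 1.66)–(-1.805, 0.7138, 0.7138)  len=0.9462
  (v0,v3,v2) [-++] → (-1.805, 0.7138, 0.7138)–(-1.805, 0.7138, -1.66)  len=2.3738
  (v2,v4,v0) [+--] → (-0.77615, 0.7138, -1.66)–(-1.805, 0.7138, -1.66)  len=1.0288
  (v1,v7,v3) [-++] → (0.77615, 0.7138, 1.66)–(-1.805, 0.7138, 1.66)  len=2.5811
  (v5,v7,v1) [-+-] → (1.805, 0.7138, 1.66)–(0.77615, 0.7138, 1.66)  len=1.0288
  (v6,v4,v2) [+-+] → (1.805, 0.7138, -1.66)–(-0.77615, 0.7138, -1.66)  len=2.5811
  (v6,v5,v4) [+--] → (1.805, 0.7138, -0.7138)–(1.805, 0.7138, -1.66)  len=0.9462
  (v7,v5,v6) [+-+] → (1.805, 0.7138, 1.66)–(1.805, 0.7138, -0.7138)  len=2.3738

Chained into 1 loop(s):
  loop 1: 8 segments, perimeter = 13.8600
Total perimeter = 13.860

loops=1 perimeter=13.860


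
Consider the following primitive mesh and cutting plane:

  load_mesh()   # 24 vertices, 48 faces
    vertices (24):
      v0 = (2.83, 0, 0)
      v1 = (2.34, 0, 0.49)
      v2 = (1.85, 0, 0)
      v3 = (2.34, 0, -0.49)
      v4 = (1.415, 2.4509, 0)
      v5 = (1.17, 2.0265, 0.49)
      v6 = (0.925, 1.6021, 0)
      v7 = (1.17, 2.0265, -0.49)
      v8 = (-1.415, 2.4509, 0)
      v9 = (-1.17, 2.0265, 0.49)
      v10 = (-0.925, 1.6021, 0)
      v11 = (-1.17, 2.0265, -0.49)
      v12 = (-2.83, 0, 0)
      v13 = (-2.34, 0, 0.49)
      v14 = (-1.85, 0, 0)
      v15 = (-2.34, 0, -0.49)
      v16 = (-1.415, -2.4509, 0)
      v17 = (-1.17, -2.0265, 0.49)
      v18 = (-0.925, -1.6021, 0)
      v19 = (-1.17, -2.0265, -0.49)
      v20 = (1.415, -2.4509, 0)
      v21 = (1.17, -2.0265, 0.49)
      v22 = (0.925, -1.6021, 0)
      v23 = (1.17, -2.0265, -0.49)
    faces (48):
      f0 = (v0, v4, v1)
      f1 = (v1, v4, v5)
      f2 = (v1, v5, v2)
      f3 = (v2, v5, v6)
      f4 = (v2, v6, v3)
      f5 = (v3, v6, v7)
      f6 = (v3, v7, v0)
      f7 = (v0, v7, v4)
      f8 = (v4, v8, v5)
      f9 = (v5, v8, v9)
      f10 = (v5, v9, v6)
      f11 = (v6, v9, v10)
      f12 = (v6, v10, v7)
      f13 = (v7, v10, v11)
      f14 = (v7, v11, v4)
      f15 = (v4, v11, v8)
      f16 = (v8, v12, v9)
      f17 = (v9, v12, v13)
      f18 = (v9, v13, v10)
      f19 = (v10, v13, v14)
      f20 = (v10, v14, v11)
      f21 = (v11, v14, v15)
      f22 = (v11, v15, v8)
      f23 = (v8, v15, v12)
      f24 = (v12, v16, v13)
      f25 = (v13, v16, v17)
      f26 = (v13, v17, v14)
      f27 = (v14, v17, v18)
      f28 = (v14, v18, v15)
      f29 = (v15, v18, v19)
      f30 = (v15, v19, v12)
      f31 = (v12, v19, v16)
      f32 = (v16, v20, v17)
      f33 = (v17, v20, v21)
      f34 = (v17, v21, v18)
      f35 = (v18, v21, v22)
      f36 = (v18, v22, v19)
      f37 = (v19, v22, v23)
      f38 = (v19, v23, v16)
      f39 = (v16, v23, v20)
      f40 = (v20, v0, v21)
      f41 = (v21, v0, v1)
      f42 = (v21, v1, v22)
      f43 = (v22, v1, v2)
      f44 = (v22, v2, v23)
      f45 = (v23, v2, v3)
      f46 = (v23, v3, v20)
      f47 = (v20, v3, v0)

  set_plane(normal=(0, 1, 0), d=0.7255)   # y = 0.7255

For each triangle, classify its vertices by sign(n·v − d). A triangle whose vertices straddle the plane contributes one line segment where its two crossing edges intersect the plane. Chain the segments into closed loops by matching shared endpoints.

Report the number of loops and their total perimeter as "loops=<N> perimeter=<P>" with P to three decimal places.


Straddling triangles (16 of 48):
  (v0,v4,v1) [-+-] → (2.41114, 0.7255, 0)–(2.06619, 0.7255, 0.344953)  len=0.4878
  (v1,v4,v5) [-++] → (2.06619, 0.7255, 0.344953)–(1.92113, 0.7255, 0.49)  len=0.2051
  (v1,v5,v2) [-+-] → (1.92113, 0.7255, 0.49)–(1.60656, 0.7255, 0.175423)  len=0.4449
  (v2,v5,v6) [-++] → (1.60656, 0.7255, 0.175423)–(1.43112, 0.7255, 0)  len=0.2481
  (v2,v6,v3) [-+-] → (1.43112, 0.7255, 0)–(1.69923, 0.7255, -0.268107)  len=0.3792
  (v3,v6,v7) [-++] → (1.69923, 0.7255, -0.268107)–(1.92113, 0.7255, -0.49)  len=0.3138
  (v3,v7,v0) [-+-] → (1.92113, 0.7255, -0.49)–(2.23571, 0.7255, -0.175423)  len=0.4449
  (v0,v7,v4) [-++] → (2.23571, 0.7255, -0.175423)–(2.41114, 0.7255, 0)  len=0.2481
  (v8,v12,v9) [+-+] → (-2.41114, 0.7255, 0)–(-2.23571, 0.7255, 0.175423)  len=0.2481
  (v9,v12,v13) [+--] → (-2.23571, 0.7255, 0.175423)–(-1.92113, 0.7255, 0.49)  len=0.4449
  (v9,v13,v10) [+-+] → (-1.92113, 0.7255, 0.49)–(-1.69923, 0.7255, 0.268107)  len=0.3138
  (v10,v13,v14) [+--] → (-1.69923, 0.7255, 0.268107)–(-1.43112, 0.7255, 0)  len=0.3792
  (v10,v14,v11) [+-+] → (-1.43112, 0.7255, 0)–(-1.60656, 0.7255, -0.175423)  len=0.2481
  (v11,v14,v15) [+--] → (-1.60656, 0.7255, -0.175423)–(-1.92113, 0.7255, -0.49)  len=0.4449
  (v11,v15,v8) [+-+] → (-1.92113, 0.7255, -0.49)–(-2.06619, 0.7255, -0.344953)  len=0.2051
  (v8,v15,v12) [+--] → (-2.06619, 0.7255, -0.344953)–(-2.41114, 0.7255, 0)  len=0.4878

Chained into 2 loop(s):
  loop 1: 8 segments, perimeter = 2.7719
  loop 2: 8 segments, perimeter = 2.7719
Total perimeter = 5.544

loops=2 perimeter=5.544


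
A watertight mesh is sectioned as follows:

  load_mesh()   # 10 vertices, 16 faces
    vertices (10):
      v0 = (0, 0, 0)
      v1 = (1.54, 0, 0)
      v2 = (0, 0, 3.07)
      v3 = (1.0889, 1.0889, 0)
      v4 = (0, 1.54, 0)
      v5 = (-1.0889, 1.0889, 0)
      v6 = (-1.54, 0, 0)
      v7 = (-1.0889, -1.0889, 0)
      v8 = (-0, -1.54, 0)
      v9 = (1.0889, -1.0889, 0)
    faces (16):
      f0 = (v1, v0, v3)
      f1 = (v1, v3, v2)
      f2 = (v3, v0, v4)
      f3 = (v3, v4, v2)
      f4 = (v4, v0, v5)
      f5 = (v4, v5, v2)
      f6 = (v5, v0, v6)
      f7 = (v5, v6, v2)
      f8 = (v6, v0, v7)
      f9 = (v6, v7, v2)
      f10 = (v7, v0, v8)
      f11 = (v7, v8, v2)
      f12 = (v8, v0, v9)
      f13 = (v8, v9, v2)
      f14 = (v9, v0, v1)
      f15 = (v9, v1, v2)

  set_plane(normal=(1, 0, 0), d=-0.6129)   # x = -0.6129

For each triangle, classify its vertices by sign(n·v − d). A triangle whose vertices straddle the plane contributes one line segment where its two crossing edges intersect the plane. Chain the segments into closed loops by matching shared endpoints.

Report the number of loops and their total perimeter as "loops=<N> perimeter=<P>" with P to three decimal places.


loops=1 perimeter=7.165

Straddling triangles (8 of 16):
  (v4,v0,v5) [++-] → (-0.6129, 0.6129, 0)–(-0.6129, 1.28609, 0)  len=0.6732
  (v4,v5,v2) [+-+] → (-0.6129, 1.28609, 0)–(-0.6129, 0.6129, 1.34201)  len=1.5014
  (v5,v0,v6) [-+-] → (-0.6129, 0.6129, 0)–(-0.6129, 0, 0)  len=0.6129
  (v5,v6,v2) [--+] → (-0.6129, 0, 1.84818)–(-0.6129, 0.6129, 1.34201)  len=0.7949
  (v6,v0,v7) [-+-] → (-0.6129, 0, 0)–(-0.6129, -0.6129, 0)  len=0.6129
  (v6,v7,v2) [--+] → (-0.6129, -0.6129, 1.34201)–(-0.6129, 0, 1.84818)  len=0.7949
  (v7,v0,v8) [-++] → (-0.6129, -0.6129, 0)–(-0.6129, -1.28609, 0)  len=0.6732
  (v7,v8,v2) [-++] → (-0.6129, -1.28609, 0)–(-0.6129, -0.6129, 1.34201)  len=1.5014

Chained into 1 loop(s):
  loop 1: 8 segments, perimeter = 7.1648
Total perimeter = 7.165


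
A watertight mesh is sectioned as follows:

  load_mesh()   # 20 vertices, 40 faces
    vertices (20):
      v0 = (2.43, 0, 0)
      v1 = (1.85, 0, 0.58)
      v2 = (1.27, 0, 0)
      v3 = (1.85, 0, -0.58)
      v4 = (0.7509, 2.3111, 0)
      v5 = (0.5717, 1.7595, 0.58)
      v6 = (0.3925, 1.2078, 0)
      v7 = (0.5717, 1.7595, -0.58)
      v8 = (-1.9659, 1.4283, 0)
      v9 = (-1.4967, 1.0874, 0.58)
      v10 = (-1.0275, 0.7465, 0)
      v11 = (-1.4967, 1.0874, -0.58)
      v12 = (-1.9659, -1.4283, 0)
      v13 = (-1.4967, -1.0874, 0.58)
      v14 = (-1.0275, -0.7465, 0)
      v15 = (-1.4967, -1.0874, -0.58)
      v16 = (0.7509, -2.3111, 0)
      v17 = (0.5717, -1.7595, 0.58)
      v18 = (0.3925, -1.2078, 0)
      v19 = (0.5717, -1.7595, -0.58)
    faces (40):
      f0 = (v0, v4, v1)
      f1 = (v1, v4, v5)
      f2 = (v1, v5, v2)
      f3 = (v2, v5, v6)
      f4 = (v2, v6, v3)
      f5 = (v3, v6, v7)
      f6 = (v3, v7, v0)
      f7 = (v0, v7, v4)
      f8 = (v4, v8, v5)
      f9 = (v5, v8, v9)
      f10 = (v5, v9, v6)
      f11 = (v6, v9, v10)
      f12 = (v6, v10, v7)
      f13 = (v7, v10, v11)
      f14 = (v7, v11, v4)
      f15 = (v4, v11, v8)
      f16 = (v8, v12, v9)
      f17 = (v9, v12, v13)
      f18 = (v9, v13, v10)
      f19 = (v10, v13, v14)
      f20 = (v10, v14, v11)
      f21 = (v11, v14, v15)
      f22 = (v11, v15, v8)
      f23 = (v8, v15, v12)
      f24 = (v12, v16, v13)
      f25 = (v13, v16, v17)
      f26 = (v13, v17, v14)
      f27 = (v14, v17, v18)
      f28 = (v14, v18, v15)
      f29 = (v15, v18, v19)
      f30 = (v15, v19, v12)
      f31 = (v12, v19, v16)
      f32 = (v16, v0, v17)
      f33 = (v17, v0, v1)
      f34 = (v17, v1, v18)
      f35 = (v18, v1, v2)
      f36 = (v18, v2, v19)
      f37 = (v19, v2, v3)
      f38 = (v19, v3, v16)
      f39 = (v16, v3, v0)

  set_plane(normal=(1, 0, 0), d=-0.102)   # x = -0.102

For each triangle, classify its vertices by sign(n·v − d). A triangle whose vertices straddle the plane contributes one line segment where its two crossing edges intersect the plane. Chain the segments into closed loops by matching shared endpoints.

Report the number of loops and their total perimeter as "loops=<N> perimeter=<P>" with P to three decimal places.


Straddling triangles (16 of 40):
  (v4,v8,v5) [+-+] → (-0.102, 2.03396, 0)–(-0.102, 1.67157, 0.426017)  len=0.5593
  (v5,v8,v9) [+--] → (-0.102, 1.67157, 0.426017)–(-0.102, 1.54059, 0.58)  len=0.2022
  (v5,v9,v6) [+-+] → (-0.102, 1.54059, 0.58)–(-0.102, 1.17629, 0.151816)  len=0.5622
  (v6,v9,v10) [+--] → (-0.102, 1.17629, 0.151816)–(-0.102, 1.04716, 0)  len=0.1993
  (v6,v10,v7) [+-+] → (-0.102, 1.04716, 0)–(-0.102, 1.33275, -0.335662)  len=0.4407
  (v7,v10,v11) [+--] → (-0.102, 1.33275, -0.335662)–(-0.102, 1.54059, -0.58)  len=0.3208
  (v7,v11,v4) [+-+] → (-0.102, 1.54059, -0.58)–(-0.102, 1.84674, -0.220093)  len=0.4725
  (v4,v11,v8) [+--] → (-0.102, 1.84674, -0.220093)–(-0.102, 2.03396, 0)  len=0.2889
  (v12,v16,v13) [-+-] → (-0.102, -2.03396, 0)–(-0.102, -1.84674, 0.220093)  len=0.2889
  (v13,v16,v17) [-++] → (-0.102, -1.84674, 0.220093)–(-0.102, -1.54059, 0.58)  len=0.4725
  (v13,v17,v14) [-+-] → (-0.102, -1.54059, 0.58)–(-0.102, -1.33275, 0.335662)  len=0.3208
  (v14,v17,v18) [-++] → (-0.102, -1.33275, 0.335662)–(-0.102, -1.04716, 0)  len=0.4407
  (v14,v18,v15) [-+-] → (-0.102, -1.04716, 0)–(-0.102, -1.17629, -0.151816)  len=0.1993
  (v15,v18,v19) [-++] → (-0.102, -1.17629, -0.151816)–(-0.102, -1.54059, -0.58)  len=0.5622
  (v15,v19,v12) [-+-] → (-0.102, -1.54059, -0.58)–(-0.102, -1.67157, -0.426017)  len=0.2022
  (v12,v19,v16) [-++] → (-0.102, -1.67157, -0.426017)–(-0.102, -2.03396, 0)  len=0.5593

Chained into 2 loop(s):
  loop 1: 8 segments, perimeter = 3.0459
  loop 2: 8 segments, perimeter = 3.0459
Total perimeter = 6.092

loops=2 perimeter=6.092
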